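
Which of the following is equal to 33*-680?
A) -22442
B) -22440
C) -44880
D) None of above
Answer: B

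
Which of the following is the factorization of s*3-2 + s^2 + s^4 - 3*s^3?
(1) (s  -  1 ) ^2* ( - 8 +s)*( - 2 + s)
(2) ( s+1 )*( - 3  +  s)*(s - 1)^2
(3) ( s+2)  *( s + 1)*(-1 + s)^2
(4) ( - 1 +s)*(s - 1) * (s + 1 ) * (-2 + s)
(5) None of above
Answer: 4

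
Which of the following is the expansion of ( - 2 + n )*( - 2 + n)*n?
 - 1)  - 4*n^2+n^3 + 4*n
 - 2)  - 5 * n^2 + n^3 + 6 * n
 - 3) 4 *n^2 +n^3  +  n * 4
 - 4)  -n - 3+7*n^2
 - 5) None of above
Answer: 1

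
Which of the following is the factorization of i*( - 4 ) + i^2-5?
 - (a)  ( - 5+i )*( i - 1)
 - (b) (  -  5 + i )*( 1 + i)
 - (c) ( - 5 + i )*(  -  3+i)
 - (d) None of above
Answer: b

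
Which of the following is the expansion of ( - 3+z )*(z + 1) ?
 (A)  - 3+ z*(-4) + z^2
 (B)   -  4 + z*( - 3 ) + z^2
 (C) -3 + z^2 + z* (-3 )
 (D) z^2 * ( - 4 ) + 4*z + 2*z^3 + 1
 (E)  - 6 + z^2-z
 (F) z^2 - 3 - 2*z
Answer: F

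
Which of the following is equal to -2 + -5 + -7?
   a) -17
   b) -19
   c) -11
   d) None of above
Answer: d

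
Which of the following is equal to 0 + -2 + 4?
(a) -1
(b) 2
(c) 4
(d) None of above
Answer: b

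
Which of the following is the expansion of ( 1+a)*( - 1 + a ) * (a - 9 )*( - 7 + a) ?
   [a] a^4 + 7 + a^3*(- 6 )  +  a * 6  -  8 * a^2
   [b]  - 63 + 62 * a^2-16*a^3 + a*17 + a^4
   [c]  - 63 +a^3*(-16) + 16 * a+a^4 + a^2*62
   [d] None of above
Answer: c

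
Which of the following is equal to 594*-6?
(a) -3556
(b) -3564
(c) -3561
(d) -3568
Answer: b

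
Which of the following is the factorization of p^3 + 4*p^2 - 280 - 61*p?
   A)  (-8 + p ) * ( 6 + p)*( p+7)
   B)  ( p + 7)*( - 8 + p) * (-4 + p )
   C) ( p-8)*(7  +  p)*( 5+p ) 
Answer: C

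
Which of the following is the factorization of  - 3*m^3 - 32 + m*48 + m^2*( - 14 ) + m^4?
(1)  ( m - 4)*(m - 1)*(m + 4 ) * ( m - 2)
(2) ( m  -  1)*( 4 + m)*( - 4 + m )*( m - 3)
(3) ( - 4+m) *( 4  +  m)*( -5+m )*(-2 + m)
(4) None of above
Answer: 1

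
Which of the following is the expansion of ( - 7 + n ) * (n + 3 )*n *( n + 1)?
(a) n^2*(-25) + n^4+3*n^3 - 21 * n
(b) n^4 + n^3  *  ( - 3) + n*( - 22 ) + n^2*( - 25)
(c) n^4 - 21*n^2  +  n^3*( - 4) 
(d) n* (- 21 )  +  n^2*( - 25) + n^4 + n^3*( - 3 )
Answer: d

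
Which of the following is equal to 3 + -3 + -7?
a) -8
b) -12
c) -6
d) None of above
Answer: d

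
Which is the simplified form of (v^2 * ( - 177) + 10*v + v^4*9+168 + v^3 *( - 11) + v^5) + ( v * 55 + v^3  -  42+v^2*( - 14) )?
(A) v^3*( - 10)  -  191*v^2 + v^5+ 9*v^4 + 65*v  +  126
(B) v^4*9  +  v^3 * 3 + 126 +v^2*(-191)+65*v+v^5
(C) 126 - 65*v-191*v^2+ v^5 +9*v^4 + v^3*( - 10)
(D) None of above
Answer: A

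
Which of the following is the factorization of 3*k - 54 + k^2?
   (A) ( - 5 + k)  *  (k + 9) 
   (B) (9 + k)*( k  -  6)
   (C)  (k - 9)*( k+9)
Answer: B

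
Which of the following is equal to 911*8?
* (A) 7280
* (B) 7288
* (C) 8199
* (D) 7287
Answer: B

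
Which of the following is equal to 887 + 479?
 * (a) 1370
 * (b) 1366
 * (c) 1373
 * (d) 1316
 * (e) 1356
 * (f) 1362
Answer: b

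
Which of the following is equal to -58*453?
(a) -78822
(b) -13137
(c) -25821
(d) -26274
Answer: d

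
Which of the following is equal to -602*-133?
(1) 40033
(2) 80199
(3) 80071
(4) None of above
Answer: 4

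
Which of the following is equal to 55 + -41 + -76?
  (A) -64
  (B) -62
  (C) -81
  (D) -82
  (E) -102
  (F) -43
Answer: B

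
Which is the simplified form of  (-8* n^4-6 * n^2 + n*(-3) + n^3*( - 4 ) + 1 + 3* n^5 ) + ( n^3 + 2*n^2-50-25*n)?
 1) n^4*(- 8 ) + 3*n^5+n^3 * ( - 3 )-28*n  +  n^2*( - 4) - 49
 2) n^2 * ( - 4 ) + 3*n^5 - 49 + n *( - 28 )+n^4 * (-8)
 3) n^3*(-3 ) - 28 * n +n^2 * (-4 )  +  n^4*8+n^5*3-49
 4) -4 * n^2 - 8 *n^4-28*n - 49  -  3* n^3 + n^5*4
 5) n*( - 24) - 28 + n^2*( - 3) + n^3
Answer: 1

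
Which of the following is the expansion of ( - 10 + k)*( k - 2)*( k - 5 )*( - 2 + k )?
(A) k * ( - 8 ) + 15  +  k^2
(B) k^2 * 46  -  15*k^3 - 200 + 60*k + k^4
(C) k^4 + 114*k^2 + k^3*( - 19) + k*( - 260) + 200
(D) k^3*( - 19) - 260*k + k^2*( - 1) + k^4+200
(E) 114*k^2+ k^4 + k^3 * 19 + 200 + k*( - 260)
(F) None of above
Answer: C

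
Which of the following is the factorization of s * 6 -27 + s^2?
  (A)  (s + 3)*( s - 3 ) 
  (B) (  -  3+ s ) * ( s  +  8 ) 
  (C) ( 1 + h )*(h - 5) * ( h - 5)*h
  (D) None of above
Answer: D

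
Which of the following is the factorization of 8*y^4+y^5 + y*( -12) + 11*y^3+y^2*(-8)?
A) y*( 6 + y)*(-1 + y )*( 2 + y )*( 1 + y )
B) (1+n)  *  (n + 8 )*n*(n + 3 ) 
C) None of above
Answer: A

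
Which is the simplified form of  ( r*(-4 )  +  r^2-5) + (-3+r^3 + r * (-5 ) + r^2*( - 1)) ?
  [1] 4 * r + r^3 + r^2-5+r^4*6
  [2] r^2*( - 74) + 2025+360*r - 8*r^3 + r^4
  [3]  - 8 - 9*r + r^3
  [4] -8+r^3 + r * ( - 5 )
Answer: 3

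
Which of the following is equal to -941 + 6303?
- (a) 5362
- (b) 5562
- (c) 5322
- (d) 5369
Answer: a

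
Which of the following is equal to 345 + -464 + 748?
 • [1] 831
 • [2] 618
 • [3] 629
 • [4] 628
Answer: 3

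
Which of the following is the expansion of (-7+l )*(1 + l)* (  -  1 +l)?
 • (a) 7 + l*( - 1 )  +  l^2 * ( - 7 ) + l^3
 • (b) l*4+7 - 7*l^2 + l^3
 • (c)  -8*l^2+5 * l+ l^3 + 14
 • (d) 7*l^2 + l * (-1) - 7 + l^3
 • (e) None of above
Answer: a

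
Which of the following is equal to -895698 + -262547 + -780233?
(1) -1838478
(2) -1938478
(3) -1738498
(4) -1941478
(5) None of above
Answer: 2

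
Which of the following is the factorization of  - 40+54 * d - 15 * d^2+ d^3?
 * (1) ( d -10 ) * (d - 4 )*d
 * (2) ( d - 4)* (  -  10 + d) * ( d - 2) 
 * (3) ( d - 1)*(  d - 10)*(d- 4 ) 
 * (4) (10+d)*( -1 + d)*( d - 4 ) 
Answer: 3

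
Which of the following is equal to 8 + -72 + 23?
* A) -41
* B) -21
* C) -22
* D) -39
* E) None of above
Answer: A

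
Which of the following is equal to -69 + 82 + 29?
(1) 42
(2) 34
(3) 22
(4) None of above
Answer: 1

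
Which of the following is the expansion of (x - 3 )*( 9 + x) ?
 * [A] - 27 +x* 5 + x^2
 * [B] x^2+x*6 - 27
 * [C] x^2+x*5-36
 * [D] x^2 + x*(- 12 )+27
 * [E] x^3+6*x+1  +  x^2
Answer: B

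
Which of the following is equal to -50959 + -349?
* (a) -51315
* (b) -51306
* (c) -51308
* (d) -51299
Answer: c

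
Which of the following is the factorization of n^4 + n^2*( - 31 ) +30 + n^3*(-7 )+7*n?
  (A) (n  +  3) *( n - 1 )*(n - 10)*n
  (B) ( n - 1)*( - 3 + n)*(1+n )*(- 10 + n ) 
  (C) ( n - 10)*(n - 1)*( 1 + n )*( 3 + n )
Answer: C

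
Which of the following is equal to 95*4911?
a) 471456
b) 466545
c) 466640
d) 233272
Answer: b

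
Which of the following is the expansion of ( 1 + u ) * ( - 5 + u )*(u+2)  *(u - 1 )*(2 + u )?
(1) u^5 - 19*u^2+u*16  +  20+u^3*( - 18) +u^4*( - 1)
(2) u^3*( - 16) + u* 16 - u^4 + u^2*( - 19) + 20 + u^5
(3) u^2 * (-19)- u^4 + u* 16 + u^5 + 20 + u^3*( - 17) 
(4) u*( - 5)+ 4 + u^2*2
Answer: 3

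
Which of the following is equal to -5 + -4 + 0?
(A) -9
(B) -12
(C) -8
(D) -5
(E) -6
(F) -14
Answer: A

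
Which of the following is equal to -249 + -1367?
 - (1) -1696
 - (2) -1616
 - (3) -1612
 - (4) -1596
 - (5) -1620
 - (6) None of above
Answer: 2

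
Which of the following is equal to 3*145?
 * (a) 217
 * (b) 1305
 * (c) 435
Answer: c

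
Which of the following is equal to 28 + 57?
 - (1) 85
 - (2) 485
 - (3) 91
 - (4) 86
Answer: 1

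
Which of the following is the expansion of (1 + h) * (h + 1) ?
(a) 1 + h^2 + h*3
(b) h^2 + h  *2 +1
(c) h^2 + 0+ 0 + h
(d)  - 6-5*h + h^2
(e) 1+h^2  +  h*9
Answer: b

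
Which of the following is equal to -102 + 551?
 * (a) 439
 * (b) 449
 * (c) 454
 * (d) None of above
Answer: b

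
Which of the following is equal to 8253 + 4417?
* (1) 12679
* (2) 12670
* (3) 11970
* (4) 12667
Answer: 2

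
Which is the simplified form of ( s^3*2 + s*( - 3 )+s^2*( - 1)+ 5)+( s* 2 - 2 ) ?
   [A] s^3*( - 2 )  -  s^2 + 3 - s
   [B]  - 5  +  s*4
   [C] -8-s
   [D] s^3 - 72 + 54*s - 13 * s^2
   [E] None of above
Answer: E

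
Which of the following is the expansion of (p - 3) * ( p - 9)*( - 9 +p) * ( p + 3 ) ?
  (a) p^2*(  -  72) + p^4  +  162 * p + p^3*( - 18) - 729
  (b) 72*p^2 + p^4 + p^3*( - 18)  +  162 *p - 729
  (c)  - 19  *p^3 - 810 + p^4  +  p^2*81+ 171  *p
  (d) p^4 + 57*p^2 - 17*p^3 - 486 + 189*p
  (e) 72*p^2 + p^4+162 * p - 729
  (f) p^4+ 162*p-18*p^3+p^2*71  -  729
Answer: b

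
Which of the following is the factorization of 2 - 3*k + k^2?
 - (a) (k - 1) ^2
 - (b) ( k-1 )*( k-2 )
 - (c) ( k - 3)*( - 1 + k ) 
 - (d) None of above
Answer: b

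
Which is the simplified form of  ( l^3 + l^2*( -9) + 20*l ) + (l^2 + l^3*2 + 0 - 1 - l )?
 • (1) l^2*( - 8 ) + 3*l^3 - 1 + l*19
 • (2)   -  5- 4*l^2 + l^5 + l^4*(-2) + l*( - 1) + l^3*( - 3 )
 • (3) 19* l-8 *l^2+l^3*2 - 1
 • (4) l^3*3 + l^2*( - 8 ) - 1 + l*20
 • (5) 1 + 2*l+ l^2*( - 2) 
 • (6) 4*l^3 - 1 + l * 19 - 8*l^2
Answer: 1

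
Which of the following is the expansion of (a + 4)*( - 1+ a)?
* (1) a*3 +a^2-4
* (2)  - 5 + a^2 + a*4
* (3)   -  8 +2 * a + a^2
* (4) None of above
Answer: 1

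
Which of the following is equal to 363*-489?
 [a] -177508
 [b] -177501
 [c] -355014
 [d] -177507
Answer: d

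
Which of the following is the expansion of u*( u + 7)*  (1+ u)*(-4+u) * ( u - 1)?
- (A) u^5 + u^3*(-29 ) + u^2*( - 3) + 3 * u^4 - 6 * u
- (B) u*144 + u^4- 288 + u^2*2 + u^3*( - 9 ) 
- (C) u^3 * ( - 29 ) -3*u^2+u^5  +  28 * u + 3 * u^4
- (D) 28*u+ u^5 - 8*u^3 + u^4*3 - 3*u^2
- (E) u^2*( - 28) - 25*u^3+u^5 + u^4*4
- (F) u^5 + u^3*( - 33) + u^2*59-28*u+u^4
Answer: C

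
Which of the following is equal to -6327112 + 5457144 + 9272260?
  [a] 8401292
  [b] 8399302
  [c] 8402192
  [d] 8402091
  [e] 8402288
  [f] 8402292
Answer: f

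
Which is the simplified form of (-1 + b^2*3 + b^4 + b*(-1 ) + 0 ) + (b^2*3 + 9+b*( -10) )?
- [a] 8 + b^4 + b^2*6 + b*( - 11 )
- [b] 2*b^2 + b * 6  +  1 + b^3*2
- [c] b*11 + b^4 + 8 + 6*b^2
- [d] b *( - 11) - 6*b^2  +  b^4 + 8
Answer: a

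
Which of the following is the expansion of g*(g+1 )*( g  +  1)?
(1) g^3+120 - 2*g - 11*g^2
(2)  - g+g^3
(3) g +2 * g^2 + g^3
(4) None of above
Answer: 3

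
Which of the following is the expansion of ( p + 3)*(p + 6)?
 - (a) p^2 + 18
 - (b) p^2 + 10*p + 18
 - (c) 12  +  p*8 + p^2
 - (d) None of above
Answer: d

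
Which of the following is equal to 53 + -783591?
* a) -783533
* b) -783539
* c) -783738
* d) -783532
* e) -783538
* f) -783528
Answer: e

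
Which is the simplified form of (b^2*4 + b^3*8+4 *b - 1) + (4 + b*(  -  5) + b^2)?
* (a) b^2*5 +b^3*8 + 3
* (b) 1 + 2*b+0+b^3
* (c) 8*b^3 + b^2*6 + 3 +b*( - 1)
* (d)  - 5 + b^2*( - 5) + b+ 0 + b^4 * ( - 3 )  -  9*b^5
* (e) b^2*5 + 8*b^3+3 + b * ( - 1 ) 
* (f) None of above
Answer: e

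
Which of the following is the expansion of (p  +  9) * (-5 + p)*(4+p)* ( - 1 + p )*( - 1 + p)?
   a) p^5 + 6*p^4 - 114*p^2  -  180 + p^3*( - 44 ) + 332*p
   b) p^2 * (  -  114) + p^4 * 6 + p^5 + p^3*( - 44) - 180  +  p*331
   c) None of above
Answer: b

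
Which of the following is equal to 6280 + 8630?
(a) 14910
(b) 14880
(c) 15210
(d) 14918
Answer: a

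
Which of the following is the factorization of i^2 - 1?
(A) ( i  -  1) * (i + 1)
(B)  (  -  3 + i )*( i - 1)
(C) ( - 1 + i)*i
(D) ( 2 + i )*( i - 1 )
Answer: A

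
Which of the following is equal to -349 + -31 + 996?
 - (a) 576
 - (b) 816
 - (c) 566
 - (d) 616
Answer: d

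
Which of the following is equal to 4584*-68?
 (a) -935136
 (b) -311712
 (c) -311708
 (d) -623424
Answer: b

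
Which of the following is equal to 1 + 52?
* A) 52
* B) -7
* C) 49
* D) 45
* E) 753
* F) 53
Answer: F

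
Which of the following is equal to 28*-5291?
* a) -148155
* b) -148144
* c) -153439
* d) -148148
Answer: d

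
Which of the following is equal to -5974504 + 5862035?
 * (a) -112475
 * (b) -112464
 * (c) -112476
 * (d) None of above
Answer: d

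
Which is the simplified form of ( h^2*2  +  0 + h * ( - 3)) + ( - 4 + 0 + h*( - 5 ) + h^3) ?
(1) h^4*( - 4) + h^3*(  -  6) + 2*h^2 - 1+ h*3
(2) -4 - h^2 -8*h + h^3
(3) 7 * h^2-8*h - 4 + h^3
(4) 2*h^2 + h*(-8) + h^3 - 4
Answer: 4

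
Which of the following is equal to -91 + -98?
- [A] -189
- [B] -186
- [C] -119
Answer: A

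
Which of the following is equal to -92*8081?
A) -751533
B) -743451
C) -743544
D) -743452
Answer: D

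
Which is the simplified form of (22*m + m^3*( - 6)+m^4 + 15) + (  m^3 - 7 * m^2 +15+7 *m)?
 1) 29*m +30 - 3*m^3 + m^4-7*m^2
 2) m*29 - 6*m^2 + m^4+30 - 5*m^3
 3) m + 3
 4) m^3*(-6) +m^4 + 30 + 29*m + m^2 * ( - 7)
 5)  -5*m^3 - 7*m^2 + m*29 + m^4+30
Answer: 5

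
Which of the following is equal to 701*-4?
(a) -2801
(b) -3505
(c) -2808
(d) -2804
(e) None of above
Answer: d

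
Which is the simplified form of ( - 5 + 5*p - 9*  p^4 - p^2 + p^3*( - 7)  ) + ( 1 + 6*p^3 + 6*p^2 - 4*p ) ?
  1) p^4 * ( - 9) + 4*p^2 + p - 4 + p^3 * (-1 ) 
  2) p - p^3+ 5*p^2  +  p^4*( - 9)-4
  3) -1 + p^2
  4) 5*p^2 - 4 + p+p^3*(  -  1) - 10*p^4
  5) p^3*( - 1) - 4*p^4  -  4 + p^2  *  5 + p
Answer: 2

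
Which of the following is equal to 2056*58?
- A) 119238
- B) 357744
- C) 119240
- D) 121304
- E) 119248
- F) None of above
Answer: E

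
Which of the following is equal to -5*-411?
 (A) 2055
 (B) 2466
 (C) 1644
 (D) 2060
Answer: A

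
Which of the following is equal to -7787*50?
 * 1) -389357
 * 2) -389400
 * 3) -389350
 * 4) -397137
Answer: 3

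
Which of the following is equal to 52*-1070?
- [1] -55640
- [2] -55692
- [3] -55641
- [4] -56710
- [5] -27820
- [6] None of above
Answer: 1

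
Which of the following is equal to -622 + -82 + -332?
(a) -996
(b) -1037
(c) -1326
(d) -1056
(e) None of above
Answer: e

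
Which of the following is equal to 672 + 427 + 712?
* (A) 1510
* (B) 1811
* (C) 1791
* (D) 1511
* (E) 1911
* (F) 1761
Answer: B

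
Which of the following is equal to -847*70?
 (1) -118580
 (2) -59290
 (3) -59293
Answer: 2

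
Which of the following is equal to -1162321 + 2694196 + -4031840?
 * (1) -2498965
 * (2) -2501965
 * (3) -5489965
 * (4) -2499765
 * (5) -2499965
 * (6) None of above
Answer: 5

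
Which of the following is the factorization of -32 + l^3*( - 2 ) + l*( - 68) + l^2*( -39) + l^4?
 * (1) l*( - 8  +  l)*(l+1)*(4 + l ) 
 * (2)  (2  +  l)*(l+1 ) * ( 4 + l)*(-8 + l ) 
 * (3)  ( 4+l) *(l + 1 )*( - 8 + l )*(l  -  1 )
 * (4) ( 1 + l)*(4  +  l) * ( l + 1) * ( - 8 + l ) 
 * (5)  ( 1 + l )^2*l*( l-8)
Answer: 4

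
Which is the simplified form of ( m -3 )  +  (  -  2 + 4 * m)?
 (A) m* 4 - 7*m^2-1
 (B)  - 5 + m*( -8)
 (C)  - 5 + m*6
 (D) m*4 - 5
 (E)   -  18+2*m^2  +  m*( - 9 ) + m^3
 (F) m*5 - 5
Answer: F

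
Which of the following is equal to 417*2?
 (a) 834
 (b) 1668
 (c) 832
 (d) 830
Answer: a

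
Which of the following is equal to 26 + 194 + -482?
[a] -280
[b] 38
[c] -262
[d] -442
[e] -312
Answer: c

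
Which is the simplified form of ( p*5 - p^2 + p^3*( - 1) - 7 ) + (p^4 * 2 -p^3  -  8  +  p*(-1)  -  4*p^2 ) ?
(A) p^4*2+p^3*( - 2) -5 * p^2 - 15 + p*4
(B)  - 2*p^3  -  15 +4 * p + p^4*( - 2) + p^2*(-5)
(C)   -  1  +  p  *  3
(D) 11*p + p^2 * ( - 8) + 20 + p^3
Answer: A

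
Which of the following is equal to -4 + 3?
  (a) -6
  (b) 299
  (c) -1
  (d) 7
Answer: c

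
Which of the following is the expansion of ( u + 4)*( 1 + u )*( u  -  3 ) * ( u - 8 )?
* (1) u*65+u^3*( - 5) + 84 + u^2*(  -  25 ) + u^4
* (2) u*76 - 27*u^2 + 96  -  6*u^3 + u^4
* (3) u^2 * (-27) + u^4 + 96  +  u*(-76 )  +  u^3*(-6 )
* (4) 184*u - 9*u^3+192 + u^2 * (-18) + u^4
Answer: 2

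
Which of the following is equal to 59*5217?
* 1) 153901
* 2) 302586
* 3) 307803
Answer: 3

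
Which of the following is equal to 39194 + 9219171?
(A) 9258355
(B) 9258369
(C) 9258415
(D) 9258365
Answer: D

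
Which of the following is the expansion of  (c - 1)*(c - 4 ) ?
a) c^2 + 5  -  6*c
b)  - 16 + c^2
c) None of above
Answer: c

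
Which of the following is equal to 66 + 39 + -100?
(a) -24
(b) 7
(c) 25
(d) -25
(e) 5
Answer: e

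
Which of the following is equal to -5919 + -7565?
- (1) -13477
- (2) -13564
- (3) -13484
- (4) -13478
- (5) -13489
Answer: 3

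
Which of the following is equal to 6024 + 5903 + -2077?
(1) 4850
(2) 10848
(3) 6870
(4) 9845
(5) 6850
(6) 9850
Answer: 6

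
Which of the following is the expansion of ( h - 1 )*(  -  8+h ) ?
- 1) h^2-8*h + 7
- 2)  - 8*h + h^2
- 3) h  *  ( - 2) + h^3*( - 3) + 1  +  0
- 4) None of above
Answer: 4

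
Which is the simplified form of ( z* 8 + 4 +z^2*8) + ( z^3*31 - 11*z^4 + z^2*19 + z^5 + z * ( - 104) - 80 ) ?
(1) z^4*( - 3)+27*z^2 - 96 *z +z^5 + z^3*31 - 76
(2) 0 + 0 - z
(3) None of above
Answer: 3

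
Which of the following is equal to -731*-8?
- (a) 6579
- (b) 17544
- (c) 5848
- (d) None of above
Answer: c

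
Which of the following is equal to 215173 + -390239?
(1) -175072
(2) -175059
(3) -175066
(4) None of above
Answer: 3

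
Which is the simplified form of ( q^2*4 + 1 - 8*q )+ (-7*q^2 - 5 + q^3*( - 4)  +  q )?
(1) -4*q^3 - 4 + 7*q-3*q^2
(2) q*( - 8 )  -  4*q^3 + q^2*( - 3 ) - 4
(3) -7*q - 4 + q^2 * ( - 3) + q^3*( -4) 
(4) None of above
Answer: 3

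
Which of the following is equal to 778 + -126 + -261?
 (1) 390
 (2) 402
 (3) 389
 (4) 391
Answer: 4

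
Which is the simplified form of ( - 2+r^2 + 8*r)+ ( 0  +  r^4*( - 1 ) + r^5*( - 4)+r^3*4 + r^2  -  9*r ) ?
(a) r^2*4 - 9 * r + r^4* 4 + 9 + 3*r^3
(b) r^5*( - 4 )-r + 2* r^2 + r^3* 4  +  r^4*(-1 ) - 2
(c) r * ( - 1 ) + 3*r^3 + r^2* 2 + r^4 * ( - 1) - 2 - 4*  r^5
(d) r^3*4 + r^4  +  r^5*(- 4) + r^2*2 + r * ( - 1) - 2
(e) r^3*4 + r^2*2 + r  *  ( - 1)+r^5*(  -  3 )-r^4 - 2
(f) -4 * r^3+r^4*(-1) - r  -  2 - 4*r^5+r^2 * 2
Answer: b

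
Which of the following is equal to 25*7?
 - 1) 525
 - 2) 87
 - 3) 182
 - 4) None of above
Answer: 4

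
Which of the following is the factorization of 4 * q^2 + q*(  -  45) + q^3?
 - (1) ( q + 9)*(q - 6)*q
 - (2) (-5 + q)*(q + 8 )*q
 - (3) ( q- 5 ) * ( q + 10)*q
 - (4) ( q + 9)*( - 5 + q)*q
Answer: 4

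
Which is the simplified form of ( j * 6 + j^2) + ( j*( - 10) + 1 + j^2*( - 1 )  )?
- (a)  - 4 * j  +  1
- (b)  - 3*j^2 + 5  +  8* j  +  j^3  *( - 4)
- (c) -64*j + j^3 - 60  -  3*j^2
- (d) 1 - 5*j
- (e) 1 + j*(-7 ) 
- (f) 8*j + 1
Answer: a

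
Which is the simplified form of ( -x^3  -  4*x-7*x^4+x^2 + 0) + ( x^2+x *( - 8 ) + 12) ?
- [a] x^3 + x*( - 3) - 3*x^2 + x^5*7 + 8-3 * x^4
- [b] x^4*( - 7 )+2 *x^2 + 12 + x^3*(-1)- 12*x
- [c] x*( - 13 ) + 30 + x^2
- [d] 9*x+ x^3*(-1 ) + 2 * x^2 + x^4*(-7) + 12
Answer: b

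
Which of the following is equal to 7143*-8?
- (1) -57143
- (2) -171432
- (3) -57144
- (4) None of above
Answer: 3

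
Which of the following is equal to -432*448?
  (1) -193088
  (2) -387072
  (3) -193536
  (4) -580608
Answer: 3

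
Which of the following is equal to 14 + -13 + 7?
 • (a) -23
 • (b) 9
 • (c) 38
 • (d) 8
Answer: d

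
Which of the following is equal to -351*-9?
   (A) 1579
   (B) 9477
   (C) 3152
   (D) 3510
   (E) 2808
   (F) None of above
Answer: F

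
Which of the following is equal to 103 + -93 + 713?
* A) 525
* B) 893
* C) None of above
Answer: C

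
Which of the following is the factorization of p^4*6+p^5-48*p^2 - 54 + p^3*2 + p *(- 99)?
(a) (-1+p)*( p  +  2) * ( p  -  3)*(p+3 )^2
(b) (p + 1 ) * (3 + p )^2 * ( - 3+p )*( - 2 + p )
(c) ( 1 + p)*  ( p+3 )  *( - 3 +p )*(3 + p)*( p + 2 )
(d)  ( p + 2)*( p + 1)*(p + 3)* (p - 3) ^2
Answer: c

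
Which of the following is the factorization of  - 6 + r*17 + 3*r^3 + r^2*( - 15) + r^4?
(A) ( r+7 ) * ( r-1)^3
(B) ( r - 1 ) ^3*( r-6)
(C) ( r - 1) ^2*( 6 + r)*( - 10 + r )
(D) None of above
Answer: D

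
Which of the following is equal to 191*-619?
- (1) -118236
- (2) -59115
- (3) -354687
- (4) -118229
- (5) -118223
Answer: 4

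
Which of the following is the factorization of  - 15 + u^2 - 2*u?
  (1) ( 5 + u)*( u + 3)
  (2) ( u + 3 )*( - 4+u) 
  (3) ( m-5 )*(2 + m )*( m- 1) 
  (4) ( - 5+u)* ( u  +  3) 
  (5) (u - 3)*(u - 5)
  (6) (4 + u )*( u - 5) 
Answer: 4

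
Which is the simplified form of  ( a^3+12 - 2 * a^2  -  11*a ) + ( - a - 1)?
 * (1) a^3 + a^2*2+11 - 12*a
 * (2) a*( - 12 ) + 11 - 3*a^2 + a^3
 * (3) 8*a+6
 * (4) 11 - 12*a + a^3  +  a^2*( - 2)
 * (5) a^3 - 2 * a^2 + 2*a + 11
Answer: 4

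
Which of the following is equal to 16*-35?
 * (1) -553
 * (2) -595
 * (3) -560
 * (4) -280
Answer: 3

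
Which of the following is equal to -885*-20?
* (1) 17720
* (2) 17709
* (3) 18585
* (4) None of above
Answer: 4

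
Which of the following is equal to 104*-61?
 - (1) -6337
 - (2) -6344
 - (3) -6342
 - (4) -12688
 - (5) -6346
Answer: 2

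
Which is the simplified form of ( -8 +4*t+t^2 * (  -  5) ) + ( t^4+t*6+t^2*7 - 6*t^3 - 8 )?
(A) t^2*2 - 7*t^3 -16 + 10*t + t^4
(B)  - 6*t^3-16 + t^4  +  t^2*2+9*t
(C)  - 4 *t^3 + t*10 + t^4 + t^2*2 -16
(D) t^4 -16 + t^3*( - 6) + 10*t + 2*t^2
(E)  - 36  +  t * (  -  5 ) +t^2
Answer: D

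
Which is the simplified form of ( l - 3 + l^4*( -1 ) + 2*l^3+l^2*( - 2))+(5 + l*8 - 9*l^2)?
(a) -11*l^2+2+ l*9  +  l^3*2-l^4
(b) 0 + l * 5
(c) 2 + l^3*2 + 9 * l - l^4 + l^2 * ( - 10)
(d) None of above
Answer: a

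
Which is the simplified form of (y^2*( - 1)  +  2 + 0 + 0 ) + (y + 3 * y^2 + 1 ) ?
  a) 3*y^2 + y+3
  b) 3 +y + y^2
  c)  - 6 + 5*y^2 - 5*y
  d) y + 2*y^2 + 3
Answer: d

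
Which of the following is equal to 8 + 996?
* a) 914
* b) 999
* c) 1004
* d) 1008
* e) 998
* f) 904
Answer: c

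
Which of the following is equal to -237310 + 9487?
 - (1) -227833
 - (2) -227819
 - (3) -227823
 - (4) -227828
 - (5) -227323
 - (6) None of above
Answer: 3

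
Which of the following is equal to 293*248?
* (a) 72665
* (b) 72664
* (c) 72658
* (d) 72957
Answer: b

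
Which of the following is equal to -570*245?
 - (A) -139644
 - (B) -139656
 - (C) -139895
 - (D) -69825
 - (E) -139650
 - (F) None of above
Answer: E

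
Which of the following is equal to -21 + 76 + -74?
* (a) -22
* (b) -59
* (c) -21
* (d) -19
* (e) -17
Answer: d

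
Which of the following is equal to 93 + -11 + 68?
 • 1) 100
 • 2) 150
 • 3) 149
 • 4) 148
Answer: 2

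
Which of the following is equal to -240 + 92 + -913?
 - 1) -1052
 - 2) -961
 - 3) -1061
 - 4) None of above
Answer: 3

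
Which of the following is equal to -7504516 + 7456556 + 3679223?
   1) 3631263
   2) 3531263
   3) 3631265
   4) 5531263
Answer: 1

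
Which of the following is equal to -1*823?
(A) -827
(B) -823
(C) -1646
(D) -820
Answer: B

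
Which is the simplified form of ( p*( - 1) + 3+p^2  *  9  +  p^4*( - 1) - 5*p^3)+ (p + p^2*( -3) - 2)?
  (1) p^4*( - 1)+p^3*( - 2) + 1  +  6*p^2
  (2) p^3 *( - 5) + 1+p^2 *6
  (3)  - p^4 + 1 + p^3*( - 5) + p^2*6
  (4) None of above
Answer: 3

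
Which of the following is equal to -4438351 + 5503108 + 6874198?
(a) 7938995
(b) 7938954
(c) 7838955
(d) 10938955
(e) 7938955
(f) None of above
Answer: e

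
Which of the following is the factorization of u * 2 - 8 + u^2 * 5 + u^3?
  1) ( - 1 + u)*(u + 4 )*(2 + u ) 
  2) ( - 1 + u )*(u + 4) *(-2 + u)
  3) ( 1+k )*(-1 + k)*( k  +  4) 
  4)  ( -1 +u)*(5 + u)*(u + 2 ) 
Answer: 1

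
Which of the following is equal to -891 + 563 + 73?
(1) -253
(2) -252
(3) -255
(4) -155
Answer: 3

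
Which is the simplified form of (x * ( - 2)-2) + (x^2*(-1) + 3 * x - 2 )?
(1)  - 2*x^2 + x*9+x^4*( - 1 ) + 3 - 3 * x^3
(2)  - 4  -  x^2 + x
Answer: 2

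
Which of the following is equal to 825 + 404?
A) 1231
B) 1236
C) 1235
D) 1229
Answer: D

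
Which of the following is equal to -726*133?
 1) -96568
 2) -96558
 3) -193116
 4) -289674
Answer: 2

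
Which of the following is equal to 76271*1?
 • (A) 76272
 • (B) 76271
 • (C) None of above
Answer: B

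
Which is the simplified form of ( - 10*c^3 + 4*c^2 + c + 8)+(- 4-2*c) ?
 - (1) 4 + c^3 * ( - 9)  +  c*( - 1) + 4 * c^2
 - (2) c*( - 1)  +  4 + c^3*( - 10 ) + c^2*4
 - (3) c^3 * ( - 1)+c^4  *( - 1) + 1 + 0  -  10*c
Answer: 2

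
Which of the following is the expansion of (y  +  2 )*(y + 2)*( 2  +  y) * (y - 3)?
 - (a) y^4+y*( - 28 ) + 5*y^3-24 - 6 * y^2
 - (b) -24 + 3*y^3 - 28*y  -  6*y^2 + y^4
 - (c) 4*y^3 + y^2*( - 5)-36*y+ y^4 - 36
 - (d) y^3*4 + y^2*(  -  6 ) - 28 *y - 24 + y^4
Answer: b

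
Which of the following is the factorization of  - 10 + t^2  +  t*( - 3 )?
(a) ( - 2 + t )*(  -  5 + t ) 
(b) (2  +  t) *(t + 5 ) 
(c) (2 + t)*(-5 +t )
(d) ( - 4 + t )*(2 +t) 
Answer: c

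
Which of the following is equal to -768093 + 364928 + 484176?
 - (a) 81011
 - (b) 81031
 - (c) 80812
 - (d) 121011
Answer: a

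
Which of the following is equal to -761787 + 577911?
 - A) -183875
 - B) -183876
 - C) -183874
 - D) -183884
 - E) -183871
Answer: B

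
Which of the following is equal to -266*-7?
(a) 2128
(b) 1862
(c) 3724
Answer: b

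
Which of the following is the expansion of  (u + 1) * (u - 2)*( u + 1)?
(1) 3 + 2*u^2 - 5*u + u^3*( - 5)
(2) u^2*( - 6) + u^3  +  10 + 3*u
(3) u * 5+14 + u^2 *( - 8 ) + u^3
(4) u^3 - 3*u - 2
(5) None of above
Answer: 4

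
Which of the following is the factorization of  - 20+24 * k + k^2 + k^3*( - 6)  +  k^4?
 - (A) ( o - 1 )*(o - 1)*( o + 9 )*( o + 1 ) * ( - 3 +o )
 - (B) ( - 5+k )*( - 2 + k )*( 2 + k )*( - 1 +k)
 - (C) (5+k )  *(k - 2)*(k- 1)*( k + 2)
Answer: B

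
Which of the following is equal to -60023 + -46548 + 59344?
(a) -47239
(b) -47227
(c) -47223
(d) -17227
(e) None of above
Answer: b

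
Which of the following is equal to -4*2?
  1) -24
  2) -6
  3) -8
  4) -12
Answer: 3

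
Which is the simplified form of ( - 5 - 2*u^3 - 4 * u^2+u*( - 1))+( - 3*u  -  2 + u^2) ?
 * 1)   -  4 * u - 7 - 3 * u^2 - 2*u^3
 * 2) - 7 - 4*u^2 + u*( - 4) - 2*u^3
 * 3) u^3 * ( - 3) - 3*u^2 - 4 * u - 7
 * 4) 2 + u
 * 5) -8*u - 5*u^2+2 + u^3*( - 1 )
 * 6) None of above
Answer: 1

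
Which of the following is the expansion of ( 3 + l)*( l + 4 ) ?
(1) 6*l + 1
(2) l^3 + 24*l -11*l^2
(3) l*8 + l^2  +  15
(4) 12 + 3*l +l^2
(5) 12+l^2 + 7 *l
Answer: 5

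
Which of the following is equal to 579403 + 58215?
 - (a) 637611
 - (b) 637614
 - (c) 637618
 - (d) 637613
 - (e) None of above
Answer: c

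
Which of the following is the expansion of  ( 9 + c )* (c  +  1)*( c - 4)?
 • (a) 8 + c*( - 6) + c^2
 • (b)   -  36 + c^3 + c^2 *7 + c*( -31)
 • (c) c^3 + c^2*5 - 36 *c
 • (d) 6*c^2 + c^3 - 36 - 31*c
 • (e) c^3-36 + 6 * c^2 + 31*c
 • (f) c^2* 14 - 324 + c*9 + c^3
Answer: d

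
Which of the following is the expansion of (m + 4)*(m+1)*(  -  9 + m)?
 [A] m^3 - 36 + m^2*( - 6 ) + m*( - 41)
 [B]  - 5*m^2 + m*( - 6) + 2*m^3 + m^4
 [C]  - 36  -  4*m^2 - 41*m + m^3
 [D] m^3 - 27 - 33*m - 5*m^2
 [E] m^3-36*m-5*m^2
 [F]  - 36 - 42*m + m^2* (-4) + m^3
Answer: C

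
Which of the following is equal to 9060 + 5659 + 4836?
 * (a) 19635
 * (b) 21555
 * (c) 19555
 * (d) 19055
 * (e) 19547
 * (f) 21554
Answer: c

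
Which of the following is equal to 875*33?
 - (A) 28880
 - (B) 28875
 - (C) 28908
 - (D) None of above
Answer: B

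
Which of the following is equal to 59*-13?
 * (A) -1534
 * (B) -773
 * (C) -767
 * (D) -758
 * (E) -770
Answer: C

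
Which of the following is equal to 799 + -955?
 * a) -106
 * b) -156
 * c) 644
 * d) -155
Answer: b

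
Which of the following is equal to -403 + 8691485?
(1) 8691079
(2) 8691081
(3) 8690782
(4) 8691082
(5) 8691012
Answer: 4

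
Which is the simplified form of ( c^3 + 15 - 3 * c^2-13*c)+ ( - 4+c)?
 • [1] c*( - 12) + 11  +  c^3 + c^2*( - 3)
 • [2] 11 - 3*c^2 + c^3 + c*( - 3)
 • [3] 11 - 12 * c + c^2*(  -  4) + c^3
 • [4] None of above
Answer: 1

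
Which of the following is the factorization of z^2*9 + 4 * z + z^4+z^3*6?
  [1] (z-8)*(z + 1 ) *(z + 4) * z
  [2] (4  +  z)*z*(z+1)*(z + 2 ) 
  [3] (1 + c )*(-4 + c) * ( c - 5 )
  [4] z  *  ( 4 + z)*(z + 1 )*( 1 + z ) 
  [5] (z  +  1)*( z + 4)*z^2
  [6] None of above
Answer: 4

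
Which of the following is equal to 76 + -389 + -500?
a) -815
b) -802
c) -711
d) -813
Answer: d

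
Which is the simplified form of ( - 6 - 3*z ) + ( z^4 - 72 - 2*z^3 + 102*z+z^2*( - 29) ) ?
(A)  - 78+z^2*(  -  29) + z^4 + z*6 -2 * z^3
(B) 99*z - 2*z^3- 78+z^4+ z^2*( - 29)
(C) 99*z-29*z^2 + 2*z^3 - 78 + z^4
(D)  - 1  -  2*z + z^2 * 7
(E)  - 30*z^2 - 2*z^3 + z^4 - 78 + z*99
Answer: B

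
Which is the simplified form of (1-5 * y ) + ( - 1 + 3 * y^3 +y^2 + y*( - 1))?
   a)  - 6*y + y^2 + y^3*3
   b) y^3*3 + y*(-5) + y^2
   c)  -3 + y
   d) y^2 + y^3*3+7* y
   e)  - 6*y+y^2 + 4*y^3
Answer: a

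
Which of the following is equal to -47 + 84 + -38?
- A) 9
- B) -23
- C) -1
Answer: C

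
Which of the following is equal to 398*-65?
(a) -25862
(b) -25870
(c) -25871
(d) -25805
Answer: b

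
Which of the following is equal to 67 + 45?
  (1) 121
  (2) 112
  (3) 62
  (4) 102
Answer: 2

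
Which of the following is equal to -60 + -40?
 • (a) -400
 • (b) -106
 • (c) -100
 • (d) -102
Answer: c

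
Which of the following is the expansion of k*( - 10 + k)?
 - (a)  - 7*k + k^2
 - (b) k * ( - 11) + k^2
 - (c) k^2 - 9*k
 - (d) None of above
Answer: d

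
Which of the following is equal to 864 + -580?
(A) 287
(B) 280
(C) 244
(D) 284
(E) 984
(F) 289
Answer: D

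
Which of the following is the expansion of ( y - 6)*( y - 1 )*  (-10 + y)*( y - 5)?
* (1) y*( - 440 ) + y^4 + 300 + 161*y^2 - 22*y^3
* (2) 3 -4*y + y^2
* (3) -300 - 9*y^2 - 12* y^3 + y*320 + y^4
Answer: 1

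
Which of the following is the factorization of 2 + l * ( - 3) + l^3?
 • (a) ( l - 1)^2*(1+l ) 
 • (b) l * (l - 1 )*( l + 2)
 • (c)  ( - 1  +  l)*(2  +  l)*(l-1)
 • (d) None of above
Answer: c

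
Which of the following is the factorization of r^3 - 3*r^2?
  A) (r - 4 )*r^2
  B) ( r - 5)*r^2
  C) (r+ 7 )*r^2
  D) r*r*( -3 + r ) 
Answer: D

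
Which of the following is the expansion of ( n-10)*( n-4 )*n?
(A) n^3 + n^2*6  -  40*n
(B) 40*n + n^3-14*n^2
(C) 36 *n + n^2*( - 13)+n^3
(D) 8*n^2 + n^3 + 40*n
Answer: B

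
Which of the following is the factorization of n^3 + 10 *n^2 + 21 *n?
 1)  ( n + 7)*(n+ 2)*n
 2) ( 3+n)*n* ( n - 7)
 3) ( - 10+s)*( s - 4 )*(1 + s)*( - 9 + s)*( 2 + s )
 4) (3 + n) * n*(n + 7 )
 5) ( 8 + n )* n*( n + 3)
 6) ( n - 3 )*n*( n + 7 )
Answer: 4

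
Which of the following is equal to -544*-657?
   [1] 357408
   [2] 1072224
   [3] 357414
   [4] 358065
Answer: 1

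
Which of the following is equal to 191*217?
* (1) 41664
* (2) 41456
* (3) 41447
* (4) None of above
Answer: 3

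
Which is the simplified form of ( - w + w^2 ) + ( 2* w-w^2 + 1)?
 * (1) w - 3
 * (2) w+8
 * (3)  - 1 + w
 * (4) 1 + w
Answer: 4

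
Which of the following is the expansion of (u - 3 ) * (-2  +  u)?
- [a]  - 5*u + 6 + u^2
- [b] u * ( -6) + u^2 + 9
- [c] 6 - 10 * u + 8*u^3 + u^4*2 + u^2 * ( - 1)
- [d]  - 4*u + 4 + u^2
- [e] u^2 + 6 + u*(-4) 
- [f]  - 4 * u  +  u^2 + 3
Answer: a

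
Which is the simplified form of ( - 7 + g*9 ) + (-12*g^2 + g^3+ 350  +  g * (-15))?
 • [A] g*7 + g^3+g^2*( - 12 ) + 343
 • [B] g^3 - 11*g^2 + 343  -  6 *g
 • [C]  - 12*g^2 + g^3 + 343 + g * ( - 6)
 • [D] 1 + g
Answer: C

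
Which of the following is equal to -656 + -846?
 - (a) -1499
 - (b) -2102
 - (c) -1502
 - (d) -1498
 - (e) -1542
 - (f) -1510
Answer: c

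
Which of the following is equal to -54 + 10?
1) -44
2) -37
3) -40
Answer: 1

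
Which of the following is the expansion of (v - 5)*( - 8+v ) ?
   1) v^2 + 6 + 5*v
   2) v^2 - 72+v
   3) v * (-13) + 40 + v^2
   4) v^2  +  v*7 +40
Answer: 3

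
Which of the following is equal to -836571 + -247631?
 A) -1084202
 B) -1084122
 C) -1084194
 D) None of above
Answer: A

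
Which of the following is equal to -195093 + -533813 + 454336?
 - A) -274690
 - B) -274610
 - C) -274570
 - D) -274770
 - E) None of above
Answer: C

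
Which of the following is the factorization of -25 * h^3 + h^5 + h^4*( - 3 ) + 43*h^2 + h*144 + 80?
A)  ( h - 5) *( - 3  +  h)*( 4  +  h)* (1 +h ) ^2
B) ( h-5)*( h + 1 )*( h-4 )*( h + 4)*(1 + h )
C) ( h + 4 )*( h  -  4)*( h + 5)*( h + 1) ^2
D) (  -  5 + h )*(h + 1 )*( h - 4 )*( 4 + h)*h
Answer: B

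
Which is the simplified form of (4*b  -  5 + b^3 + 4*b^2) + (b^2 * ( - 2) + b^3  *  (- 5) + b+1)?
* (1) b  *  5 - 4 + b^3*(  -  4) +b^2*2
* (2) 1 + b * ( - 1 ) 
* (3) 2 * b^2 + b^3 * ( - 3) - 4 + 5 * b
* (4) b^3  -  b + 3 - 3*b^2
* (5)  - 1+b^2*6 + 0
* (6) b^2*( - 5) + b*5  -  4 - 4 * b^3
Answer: 1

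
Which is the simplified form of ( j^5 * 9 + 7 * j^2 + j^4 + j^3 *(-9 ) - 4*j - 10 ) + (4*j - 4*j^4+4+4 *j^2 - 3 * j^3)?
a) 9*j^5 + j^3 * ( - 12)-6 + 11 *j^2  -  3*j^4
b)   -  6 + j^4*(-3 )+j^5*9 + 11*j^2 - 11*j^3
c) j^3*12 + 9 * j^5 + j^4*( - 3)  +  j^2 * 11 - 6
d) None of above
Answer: a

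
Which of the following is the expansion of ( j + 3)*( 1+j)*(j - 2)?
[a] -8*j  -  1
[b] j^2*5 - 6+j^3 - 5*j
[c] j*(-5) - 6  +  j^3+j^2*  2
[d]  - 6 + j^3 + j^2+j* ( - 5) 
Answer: c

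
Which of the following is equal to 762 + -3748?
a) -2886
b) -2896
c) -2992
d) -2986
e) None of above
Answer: d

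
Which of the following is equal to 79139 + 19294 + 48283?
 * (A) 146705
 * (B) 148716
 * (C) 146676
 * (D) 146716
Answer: D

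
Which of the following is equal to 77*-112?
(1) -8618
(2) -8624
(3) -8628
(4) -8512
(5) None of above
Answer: 2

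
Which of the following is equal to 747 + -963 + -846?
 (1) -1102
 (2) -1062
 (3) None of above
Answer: 2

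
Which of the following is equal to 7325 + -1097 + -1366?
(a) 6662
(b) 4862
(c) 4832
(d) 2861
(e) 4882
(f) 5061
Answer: b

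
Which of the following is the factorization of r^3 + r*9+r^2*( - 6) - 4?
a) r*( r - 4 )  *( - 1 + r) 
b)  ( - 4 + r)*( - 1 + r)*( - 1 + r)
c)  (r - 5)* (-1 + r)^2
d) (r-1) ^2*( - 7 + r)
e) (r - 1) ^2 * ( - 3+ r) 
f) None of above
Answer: b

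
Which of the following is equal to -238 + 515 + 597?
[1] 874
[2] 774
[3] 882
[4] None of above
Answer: 1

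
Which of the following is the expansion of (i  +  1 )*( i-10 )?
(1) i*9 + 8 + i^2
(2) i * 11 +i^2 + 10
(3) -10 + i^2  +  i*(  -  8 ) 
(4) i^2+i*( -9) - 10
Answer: 4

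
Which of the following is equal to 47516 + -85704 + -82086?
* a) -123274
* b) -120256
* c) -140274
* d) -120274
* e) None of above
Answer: d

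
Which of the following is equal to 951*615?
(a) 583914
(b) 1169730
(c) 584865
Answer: c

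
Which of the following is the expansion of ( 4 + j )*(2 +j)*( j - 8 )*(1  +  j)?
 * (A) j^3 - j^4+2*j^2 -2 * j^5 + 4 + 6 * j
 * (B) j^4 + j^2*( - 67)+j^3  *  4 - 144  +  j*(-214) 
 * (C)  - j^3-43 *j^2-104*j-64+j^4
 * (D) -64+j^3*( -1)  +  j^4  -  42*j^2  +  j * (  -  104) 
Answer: D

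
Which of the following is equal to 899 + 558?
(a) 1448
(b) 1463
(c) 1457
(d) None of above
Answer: c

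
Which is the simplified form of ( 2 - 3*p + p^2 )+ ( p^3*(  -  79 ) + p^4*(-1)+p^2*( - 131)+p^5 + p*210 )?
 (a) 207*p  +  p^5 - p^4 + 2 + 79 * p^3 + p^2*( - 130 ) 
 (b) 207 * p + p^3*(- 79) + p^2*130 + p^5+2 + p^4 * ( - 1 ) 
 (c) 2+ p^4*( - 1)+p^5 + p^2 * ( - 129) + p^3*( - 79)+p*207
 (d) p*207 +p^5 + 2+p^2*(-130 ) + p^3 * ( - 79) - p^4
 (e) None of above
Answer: d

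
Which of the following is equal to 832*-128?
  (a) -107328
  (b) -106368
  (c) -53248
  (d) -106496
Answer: d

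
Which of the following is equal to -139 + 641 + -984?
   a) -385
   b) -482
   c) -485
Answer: b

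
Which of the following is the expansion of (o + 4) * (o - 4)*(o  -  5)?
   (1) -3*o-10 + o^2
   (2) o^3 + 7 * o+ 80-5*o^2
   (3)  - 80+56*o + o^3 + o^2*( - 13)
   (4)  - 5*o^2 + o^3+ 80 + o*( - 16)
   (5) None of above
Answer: 4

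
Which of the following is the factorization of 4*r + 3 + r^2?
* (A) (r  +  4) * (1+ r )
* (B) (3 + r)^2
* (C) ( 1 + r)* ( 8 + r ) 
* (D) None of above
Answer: D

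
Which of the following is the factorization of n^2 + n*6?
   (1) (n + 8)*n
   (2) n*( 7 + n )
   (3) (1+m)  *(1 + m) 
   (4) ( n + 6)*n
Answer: 4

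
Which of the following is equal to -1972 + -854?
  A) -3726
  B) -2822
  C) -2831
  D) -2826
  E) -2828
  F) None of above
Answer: D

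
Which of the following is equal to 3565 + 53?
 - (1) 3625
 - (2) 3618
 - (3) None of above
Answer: 2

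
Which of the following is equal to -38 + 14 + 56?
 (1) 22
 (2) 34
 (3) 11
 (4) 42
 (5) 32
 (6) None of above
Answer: 5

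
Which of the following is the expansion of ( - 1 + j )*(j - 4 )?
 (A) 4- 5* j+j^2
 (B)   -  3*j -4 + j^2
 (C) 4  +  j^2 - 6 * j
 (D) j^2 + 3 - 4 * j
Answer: A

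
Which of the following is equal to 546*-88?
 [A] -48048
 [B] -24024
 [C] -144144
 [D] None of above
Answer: A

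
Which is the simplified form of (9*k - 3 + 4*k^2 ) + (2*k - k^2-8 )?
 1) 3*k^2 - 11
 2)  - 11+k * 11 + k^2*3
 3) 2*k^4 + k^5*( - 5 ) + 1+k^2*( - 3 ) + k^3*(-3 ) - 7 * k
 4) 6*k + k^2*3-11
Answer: 2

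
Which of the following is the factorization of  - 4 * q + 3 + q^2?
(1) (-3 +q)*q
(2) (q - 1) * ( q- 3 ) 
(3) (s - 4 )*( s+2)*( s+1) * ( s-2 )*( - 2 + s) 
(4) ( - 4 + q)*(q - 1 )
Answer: 2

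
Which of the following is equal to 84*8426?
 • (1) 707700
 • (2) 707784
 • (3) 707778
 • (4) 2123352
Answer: 2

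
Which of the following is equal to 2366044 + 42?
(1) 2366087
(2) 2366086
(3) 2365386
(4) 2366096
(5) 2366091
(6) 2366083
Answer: 2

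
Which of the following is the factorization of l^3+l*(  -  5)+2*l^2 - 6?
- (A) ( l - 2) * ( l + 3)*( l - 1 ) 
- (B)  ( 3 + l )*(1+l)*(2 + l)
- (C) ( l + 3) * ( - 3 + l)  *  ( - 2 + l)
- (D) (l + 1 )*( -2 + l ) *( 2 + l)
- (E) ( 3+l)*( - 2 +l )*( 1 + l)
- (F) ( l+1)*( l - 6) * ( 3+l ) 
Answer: E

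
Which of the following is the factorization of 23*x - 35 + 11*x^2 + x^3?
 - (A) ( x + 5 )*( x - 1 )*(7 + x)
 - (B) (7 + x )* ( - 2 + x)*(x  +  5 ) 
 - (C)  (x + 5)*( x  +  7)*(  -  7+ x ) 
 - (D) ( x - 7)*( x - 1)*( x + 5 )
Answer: A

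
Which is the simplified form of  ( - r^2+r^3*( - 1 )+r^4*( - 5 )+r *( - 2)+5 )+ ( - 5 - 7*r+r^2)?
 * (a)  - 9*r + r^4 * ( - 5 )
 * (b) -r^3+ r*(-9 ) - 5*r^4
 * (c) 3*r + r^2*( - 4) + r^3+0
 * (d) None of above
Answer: b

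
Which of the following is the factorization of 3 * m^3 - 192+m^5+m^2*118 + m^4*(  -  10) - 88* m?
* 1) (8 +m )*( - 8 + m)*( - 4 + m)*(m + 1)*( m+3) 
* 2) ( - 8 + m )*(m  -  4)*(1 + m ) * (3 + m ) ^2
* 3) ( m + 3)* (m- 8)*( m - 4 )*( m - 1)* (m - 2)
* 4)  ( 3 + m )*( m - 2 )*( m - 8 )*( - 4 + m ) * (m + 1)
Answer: 4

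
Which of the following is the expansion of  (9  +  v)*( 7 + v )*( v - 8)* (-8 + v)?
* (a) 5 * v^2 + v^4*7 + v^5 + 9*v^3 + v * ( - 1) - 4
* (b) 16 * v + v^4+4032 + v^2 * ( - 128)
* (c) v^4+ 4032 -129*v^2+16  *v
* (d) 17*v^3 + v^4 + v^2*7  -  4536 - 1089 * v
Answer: c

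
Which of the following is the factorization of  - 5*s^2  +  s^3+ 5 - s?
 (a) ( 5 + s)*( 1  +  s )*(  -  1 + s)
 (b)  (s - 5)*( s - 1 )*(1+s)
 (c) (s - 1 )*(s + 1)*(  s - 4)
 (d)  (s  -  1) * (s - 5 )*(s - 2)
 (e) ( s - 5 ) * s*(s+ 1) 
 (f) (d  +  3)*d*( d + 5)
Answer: b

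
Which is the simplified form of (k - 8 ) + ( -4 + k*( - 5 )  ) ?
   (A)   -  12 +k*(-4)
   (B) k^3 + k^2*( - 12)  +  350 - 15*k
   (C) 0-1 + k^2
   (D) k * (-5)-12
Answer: A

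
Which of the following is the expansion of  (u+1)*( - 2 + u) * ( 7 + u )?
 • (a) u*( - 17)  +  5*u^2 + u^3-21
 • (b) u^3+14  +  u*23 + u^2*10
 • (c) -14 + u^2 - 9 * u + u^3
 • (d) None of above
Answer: d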